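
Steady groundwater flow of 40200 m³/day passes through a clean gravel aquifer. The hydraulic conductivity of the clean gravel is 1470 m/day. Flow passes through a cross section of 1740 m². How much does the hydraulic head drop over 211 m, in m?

3.32

From Q = K·A·i, i = Q / (K·A) = 40200 / (1470 × 1740) = 0.01572.
Head loss Δh = i · L = 0.01572 × 211 = 3.316 m.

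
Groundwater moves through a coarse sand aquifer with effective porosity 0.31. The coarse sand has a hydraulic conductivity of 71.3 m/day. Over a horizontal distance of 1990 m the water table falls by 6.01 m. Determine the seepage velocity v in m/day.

Hydraulic gradient i = Δh / L = 6.01 / 1990 = 0.003020.
Darcy flux q = K · i = 71.30 × 0.003020 = 0.2153 m/day.
Seepage velocity v = q / n_e = 0.2153 / 0.31 = 0.6946 m/day.

0.695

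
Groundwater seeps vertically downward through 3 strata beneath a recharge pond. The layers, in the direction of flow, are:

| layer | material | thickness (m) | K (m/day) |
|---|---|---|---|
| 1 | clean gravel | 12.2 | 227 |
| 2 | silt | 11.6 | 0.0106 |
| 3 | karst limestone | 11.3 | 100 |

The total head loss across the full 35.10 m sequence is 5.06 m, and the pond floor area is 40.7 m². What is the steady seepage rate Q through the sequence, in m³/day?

Flow is perpendicular to layering, so the layers act in series and the equivalent K is the thickness-weighted harmonic mean.
Total thickness L = 12.2 + 11.6 + 11.3 = 35.10 m.
Σ(b_i/K_i) = 12.2/227 + 11.6/0.0106 + 11.3/100 = 1095 d.
K_eq = L / Σ(b_i/K_i) = 35.10 / 1095 = 0.03207 m/day.
Q = K_eq · A · (Δh/L) = 0.03207 × 40.7 × (5.06/35.10) = 0.1882 m³/day.

0.188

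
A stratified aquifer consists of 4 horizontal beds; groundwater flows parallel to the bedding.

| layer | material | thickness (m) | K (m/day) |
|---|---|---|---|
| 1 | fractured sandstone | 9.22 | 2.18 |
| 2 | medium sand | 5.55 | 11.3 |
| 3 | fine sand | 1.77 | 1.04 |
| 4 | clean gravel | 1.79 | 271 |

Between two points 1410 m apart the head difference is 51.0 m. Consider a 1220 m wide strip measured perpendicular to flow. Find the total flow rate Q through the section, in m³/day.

Flow is parallel to layering, so each bed carries its own Darcy discharge and the transmissivities add.
Σ(K_i·b_i) = 2.18×9.22 + 11.3×5.55 + 1.04×1.77 + 271×1.79 = 569.7 m²/day.
Hydraulic gradient i = Δh / L = 51.0 / 1410 = 0.03617.
Q = Σ(K_i·b_i) · W · i = 569.7 × 1220 × 0.03617 = 25142 m³/day.

25100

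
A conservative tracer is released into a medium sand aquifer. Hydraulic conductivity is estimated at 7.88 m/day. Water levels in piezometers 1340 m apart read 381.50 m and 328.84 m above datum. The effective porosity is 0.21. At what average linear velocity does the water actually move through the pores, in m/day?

Hydraulic gradient i = (381.50 − 328.84) / 1340 = 52.66 / 1340 = 0.03930.
Darcy flux q = K · i = 7.880 × 0.03930 = 0.3097 m/day.
Seepage velocity v = q / n_e = 0.3097 / 0.21 = 1.475 m/day.

1.47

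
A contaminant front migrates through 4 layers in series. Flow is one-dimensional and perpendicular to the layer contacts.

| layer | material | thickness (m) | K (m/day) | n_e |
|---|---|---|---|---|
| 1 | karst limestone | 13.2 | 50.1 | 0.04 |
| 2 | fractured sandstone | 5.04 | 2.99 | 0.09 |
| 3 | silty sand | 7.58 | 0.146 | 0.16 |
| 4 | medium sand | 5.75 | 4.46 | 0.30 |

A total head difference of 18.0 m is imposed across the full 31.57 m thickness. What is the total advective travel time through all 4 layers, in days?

With flow normal to the layers, continuity requires the same specific discharge q through every layer.
Σ(b_i/K_i) = 13.2/50.1 + 5.04/2.99 + 7.58/0.146 + 5.75/4.46 = 55.16 d.
q = Δh / Σ(b_i/K_i) = 18.0 / 55.16 = 0.3263 m/day.
In each layer the seepage velocity is v_i = q/n_i, so the layer transit time is t_i = b_i·n_i / q:
  layer 1 (karst limestone): t_1 = 13.2 × 0.04 / 0.3263 = 1.618 d
  layer 2 (fractured sandstone): t_2 = 5.04 × 0.09 / 0.3263 = 1.390 d
  layer 3 (silty sand): t_3 = 7.58 × 0.16 / 0.3263 = 3.716 d
  layer 4 (medium sand): t_4 = 5.75 × 0.30 / 0.3263 = 5.286 d
Total t = Σ t_i = 12.01 days.

12.0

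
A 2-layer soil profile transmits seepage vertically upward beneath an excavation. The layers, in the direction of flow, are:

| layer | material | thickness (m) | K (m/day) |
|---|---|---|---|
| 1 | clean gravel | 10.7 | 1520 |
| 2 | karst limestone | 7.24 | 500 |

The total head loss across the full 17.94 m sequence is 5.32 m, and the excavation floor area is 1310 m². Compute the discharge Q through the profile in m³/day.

324000

Flow is perpendicular to layering, so the layers act in series and the equivalent K is the thickness-weighted harmonic mean.
Total thickness L = 10.7 + 7.24 = 17.94 m.
Σ(b_i/K_i) = 10.7/1520 + 7.24/500 = 0.02152 d.
K_eq = L / Σ(b_i/K_i) = 17.94 / 0.02152 = 833.7 m/day.
Q = K_eq · A · (Δh/L) = 833.7 × 1310 × (5.32/17.94) = 3.239e+05 m³/day.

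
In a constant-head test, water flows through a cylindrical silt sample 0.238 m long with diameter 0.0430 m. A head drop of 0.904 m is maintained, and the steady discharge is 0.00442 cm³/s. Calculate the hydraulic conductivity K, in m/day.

Cross-sectional area A = π·(d/2)² = π × (0.0430/2)² = 0.001452 m².
Convert discharge: 0.00442 cm³/s = 4.420e-09 m³/s.
Darcy's law rearranged: K = Q·L / (A·Δh) = 4.420e-09 × 0.238 / (0.001452 × 0.904) = 8.013e-07 m/s = 0.06923 m/day.

0.0692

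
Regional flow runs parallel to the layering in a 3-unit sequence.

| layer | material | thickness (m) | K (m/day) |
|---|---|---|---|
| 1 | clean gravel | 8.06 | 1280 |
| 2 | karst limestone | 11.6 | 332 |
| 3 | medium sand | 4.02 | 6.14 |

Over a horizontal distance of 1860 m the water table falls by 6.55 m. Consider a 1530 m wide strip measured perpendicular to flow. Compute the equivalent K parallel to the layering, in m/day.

Flow is parallel to layering, so each bed carries its own Darcy discharge and the transmissivities add.
Σ(K_i·b_i) = 1280×8.06 + 332×11.6 + 6.14×4.02 = 14193 m²/day.
Total thickness b = 23.68 m, so K_eq = Σ(K_i·b_i)/b = 599.4 m/day.

599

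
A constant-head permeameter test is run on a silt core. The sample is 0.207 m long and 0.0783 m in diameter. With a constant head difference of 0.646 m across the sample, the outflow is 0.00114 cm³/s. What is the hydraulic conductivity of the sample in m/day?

0.00655

Cross-sectional area A = π·(d/2)² = π × (0.0783/2)² = 0.004815 m².
Convert discharge: 0.00114 cm³/s = 1.140e-09 m³/s.
Darcy's law rearranged: K = Q·L / (A·Δh) = 1.140e-09 × 0.207 / (0.004815 × 0.646) = 7.586e-08 m/s = 0.006555 m/day.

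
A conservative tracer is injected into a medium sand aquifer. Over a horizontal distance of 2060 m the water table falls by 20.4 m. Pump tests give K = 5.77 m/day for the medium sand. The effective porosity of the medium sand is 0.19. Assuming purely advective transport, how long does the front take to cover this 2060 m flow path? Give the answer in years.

Hydraulic gradient i = Δh / L = 20.4 / 2060 = 0.009903.
Darcy flux q = K · i = 5.770 × 0.009903 = 0.05714 m/day.
Seepage velocity v = q / n_e = 0.05714 / 0.19 = 0.3007 m/day.
Travel time t = L / v = 2060 / 0.3007 = 6850 days = 18.75 years.

18.8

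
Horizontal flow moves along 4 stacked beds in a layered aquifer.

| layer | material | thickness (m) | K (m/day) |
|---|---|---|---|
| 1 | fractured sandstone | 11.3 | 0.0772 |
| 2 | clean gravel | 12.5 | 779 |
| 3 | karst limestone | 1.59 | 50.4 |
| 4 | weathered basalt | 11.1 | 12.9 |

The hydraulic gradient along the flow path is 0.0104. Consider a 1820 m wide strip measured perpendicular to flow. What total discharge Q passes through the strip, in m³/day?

189000

Flow is parallel to layering, so each bed carries its own Darcy discharge and the transmissivities add.
Σ(K_i·b_i) = 0.0772×11.3 + 779×12.5 + 50.4×1.59 + 12.9×11.1 = 9962 m²/day.
Hydraulic gradient i = 0.0104.
Q = Σ(K_i·b_i) · W · i = 9962 × 1820 × 0.01040 = 1.886e+05 m³/day.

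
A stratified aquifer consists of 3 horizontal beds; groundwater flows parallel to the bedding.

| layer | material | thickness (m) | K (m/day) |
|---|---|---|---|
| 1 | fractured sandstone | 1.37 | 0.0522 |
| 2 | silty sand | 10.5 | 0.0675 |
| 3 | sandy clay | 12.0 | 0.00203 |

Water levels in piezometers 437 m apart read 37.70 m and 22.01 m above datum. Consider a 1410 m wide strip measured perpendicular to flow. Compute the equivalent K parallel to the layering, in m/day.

0.0337

Flow is parallel to layering, so each bed carries its own Darcy discharge and the transmissivities add.
Σ(K_i·b_i) = 0.0522×1.37 + 0.0675×10.5 + 0.00203×12.0 = 0.8046 m²/day.
Total thickness b = 23.87 m, so K_eq = Σ(K_i·b_i)/b = 0.03371 m/day.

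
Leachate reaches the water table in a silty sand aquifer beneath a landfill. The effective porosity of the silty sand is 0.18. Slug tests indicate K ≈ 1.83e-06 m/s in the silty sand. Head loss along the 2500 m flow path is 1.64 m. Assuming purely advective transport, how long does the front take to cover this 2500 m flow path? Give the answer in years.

11900

Convert K: 1.83e-06 m/s × 86400 = 0.1581 m/day.
Hydraulic gradient i = Δh / L = 1.64 / 2500 = 0.0006560.
Darcy flux q = K · i = 0.1581 × 0.0006560 = 0.0001037 m/day.
Seepage velocity v = q / n_e = 0.0001037 / 0.18 = 0.0005762 m/day.
Travel time t = L / v = 2500 / 0.0005762 = 4.339e+06 days = 11878 years.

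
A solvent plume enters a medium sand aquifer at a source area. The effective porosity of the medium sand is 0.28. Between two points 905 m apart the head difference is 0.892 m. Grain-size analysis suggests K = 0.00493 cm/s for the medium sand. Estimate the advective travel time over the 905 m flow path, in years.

Convert K: 0.00493 cm/s × 864 = 4.260 m/day.
Hydraulic gradient i = Δh / L = 0.892 / 905 = 0.0009856.
Darcy flux q = K · i = 4.260 × 0.0009856 = 0.004198 m/day.
Seepage velocity v = q / n_e = 0.004198 / 0.28 = 0.01499 m/day.
Travel time t = L / v = 905 / 0.01499 = 60357 days = 165.2 years.

165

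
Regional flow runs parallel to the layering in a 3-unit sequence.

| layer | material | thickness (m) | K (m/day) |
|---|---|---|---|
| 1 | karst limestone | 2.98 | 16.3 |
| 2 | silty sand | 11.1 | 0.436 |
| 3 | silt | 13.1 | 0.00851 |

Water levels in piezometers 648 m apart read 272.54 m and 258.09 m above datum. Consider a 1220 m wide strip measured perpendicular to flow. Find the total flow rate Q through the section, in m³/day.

1460

Flow is parallel to layering, so each bed carries its own Darcy discharge and the transmissivities add.
Σ(K_i·b_i) = 16.3×2.98 + 0.436×11.1 + 0.00851×13.1 = 53.53 m²/day.
Hydraulic gradient i = (272.54 − 258.09) / 648 = 14.45 / 648 = 0.02230.
Q = Σ(K_i·b_i) · W · i = 53.53 × 1220 × 0.02230 = 1456 m³/day.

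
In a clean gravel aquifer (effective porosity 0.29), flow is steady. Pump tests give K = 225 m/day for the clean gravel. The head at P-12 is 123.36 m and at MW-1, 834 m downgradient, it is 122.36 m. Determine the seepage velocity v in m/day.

0.930

Hydraulic gradient i = (123.36 − 122.36) / 834 = 1 / 834 = 0.001199.
Darcy flux q = K · i = 225.0 × 0.001199 = 0.2698 m/day.
Seepage velocity v = q / n_e = 0.2698 / 0.29 = 0.9303 m/day.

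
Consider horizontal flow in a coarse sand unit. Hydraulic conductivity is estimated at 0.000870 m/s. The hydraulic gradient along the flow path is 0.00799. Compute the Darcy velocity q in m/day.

Convert K: 0.000870 m/s × 86400 = 75.17 m/day.
Hydraulic gradient i = 0.00799.
Specific discharge q = K · i = 75.17 × 0.007990 = 0.6006 m/day.

0.601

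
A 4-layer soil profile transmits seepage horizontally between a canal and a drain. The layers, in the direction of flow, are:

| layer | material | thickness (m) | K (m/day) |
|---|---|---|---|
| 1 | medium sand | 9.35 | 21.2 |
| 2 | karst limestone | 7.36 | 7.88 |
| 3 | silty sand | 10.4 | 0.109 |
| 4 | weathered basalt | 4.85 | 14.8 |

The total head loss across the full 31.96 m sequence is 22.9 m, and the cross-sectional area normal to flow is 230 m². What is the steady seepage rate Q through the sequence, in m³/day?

54.2

Flow is perpendicular to layering, so the layers act in series and the equivalent K is the thickness-weighted harmonic mean.
Total thickness L = 9.35 + 7.36 + 10.4 + 4.85 = 31.96 m.
Σ(b_i/K_i) = 9.35/21.2 + 7.36/7.88 + 10.4/0.109 + 4.85/14.8 = 97.12 d.
K_eq = L / Σ(b_i/K_i) = 31.96 / 97.12 = 0.3291 m/day.
Q = K_eq · A · (Δh/L) = 0.3291 × 230 × (22.9/31.96) = 54.23 m³/day.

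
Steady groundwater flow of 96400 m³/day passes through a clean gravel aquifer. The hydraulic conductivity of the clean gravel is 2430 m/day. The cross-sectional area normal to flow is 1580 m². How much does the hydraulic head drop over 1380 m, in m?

From Q = K·A·i, i = Q / (K·A) = 96400 / (2430 × 1580) = 0.02511.
Head loss Δh = i · L = 0.02511 × 1380 = 34.65 m.

34.6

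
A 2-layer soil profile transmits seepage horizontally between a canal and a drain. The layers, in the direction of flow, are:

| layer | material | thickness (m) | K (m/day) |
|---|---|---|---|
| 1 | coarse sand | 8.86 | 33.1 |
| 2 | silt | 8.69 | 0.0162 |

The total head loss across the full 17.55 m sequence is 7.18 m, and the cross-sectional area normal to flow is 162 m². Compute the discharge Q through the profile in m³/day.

Flow is perpendicular to layering, so the layers act in series and the equivalent K is the thickness-weighted harmonic mean.
Total thickness L = 8.86 + 8.69 = 17.55 m.
Σ(b_i/K_i) = 8.86/33.1 + 8.69/0.0162 = 536.7 d.
K_eq = L / Σ(b_i/K_i) = 17.55 / 536.7 = 0.03270 m/day.
Q = K_eq · A · (Δh/L) = 0.03270 × 162 × (7.18/17.55) = 2.167 m³/day.

2.17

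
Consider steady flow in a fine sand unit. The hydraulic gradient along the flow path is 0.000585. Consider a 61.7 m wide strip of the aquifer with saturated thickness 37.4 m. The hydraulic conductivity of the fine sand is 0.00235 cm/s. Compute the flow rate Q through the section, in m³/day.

2.74

Convert K: 0.00235 cm/s × 864 = 2.030 m/day.
Cross-sectional area A = 61.7 × 37.4 = 2308 m².
Hydraulic gradient i = 0.000585.
Darcy's law: Q = K · A · i = 2.030 × 2308 × 0.0005850 = 2.741 m³/day.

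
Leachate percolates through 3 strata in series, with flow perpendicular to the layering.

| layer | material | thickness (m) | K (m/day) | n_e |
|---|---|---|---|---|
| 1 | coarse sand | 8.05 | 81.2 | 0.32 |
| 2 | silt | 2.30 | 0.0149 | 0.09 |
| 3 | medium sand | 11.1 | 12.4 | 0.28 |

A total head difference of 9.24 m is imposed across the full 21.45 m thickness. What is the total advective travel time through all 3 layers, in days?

99.0

With flow normal to the layers, continuity requires the same specific discharge q through every layer.
Σ(b_i/K_i) = 8.05/81.2 + 2.30/0.0149 + 11.1/12.4 = 155.4 d.
q = Δh / Σ(b_i/K_i) = 9.24 / 155.4 = 0.05948 m/day.
In each layer the seepage velocity is v_i = q/n_i, so the layer transit time is t_i = b_i·n_i / q:
  layer 1 (coarse sand): t_1 = 8.05 × 0.32 / 0.05948 = 43.31 d
  layer 2 (silt): t_2 = 2.30 × 0.09 / 0.05948 = 3.480 d
  layer 3 (medium sand): t_3 = 11.1 × 0.28 / 0.05948 = 52.26 d
Total t = Σ t_i = 99.05 days.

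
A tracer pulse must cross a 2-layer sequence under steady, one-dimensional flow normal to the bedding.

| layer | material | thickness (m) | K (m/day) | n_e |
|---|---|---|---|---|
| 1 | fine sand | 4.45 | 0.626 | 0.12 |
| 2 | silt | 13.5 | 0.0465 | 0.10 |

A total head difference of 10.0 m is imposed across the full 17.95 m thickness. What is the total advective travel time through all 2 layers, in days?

With flow normal to the layers, continuity requires the same specific discharge q through every layer.
Σ(b_i/K_i) = 4.45/0.626 + 13.5/0.0465 = 297.4 d.
q = Δh / Σ(b_i/K_i) = 10.0 / 297.4 = 0.03362 m/day.
In each layer the seepage velocity is v_i = q/n_i, so the layer transit time is t_i = b_i·n_i / q:
  layer 1 (fine sand): t_1 = 4.45 × 0.12 / 0.03362 = 15.88 d
  layer 2 (silt): t_2 = 13.5 × 0.10 / 0.03362 = 40.15 d
Total t = Σ t_i = 56.04 days.

56.0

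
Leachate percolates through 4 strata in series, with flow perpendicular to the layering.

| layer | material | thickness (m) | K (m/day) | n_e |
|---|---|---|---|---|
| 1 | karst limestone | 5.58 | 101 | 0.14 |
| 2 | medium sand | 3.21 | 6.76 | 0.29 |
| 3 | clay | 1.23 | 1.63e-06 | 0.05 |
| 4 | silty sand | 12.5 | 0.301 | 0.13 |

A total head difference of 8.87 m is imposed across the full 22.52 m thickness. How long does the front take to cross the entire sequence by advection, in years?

With flow normal to the layers, continuity requires the same specific discharge q through every layer.
Σ(b_i/K_i) = 5.58/101 + 3.21/6.76 + 1.23/1.63e-06 + 12.5/0.301 = 7.546e+05 d.
q = Δh / Σ(b_i/K_i) = 8.87 / 7.546e+05 = 1.175e-05 m/day.
In each layer the seepage velocity is v_i = q/n_i, so the layer transit time is t_i = b_i·n_i / q:
  layer 1 (karst limestone): t_1 = 5.58 × 0.14 / 1.175e-05 = 66463 d
  layer 2 (medium sand): t_2 = 3.21 × 0.29 / 1.175e-05 = 79199 d
  layer 3 (clay): t_3 = 1.23 × 0.05 / 1.175e-05 = 5232 d
  layer 4 (silty sand): t_4 = 12.5 × 0.13 / 1.175e-05 = 1.383e+05 d
Total t = Σ t_i = 2.891e+05 days = 791.6 years.

792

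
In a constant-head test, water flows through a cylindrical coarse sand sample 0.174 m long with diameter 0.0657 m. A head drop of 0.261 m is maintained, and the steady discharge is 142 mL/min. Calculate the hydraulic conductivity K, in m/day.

Cross-sectional area A = π·(d/2)² = π × (0.0657/2)² = 0.003390 m².
Convert discharge: 142 mL/min = 2.367e-06 m³/s.
Darcy's law rearranged: K = Q·L / (A·Δh) = 2.367e-06 × 0.174 / (0.003390 × 0.261) = 0.0004654 m/s = 40.21 m/day.

40.2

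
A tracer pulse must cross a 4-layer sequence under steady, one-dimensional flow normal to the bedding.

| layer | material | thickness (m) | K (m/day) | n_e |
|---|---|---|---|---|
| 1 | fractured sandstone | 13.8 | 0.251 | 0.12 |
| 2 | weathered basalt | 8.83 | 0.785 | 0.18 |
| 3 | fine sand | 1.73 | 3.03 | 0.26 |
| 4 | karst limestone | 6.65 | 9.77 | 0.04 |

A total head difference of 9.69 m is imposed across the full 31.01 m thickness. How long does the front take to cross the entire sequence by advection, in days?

With flow normal to the layers, continuity requires the same specific discharge q through every layer.
Σ(b_i/K_i) = 13.8/0.251 + 8.83/0.785 + 1.73/3.03 + 6.65/9.77 = 67.48 d.
q = Δh / Σ(b_i/K_i) = 9.69 / 67.48 = 0.1436 m/day.
In each layer the seepage velocity is v_i = q/n_i, so the layer transit time is t_i = b_i·n_i / q:
  layer 1 (fractured sandstone): t_1 = 13.8 × 0.12 / 0.1436 = 11.53 d
  layer 2 (weathered basalt): t_2 = 8.83 × 0.18 / 0.1436 = 11.07 d
  layer 3 (fine sand): t_3 = 1.73 × 0.26 / 0.1436 = 3.132 d
  layer 4 (karst limestone): t_4 = 6.65 × 0.04 / 0.1436 = 1.852 d
Total t = Σ t_i = 27.59 days.

27.6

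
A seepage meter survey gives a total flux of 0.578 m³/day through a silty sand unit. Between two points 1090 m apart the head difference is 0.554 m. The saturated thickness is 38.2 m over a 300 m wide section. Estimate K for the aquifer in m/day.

Cross-sectional area A = 300 × 38.2 = 11460 m².
Hydraulic gradient i = Δh / L = 0.554 / 1090 = 0.0005083.
From Q = K·A·i, K = Q / (A·i) = 0.578 / (11460 × 0.0005083) = 0.09923 m/day.

0.0992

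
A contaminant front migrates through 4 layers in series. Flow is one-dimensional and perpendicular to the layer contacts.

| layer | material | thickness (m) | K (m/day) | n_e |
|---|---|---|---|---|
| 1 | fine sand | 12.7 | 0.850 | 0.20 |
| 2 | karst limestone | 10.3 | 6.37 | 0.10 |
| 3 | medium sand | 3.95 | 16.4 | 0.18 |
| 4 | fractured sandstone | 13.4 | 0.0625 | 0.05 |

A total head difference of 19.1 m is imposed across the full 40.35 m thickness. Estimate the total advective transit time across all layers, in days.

With flow normal to the layers, continuity requires the same specific discharge q through every layer.
Σ(b_i/K_i) = 12.7/0.850 + 10.3/6.37 + 3.95/16.4 + 13.4/0.0625 = 231.2 d.
q = Δh / Σ(b_i/K_i) = 19.1 / 231.2 = 0.08261 m/day.
In each layer the seepage velocity is v_i = q/n_i, so the layer transit time is t_i = b_i·n_i / q:
  layer 1 (fine sand): t_1 = 12.7 × 0.20 / 0.08261 = 30.75 d
  layer 2 (karst limestone): t_2 = 10.3 × 0.10 / 0.08261 = 12.47 d
  layer 3 (medium sand): t_3 = 3.95 × 0.18 / 0.08261 = 8.606 d
  layer 4 (fractured sandstone): t_4 = 13.4 × 0.05 / 0.08261 = 8.110 d
Total t = Σ t_i = 59.93 days.

59.9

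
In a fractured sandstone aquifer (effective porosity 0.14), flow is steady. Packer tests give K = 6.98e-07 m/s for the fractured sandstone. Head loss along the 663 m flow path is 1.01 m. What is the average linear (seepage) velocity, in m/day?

Convert K: 6.98e-07 m/s × 86400 = 0.06031 m/day.
Hydraulic gradient i = Δh / L = 1.01 / 663 = 0.001523.
Darcy flux q = K · i = 0.06031 × 0.001523 = 9.187e-05 m/day.
Seepage velocity v = q / n_e = 9.187e-05 / 0.14 = 0.0006562 m/day.

0.000656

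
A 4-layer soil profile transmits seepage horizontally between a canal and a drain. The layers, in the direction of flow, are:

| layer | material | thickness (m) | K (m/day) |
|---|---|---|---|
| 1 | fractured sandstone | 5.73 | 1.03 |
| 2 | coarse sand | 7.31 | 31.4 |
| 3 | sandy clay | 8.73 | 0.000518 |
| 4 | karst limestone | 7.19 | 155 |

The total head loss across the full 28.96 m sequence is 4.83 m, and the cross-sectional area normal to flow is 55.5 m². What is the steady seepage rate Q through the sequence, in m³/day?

Flow is perpendicular to layering, so the layers act in series and the equivalent K is the thickness-weighted harmonic mean.
Total thickness L = 5.73 + 7.31 + 8.73 + 7.19 = 28.96 m.
Σ(b_i/K_i) = 5.73/1.03 + 7.31/31.4 + 8.73/0.000518 + 7.19/155 = 16859 d.
K_eq = L / Σ(b_i/K_i) = 28.96 / 16859 = 0.001718 m/day.
Q = K_eq · A · (Δh/L) = 0.001718 × 55.5 × (4.83/28.96) = 0.01590 m³/day.

0.0159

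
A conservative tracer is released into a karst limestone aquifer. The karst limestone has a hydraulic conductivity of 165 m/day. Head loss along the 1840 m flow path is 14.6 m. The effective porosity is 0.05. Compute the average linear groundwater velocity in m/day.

Hydraulic gradient i = Δh / L = 14.6 / 1840 = 0.007935.
Darcy flux q = K · i = 165.0 × 0.007935 = 1.309 m/day.
Seepage velocity v = q / n_e = 1.309 / 0.05 = 26.18 m/day.

26.2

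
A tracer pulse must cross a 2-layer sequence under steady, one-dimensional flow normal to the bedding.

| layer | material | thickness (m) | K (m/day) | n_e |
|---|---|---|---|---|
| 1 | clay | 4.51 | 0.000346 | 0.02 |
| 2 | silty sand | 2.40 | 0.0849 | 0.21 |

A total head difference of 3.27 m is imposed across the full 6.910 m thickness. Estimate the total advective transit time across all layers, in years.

With flow normal to the layers, continuity requires the same specific discharge q through every layer.
Σ(b_i/K_i) = 4.51/0.000346 + 2.40/0.0849 = 13063 d.
q = Δh / Σ(b_i/K_i) = 3.27 / 13063 = 0.0002503 m/day.
In each layer the seepage velocity is v_i = q/n_i, so the layer transit time is t_i = b_i·n_i / q:
  layer 1 (clay): t_1 = 4.51 × 0.02 / 0.0002503 = 360.3 d
  layer 2 (silty sand): t_2 = 2.40 × 0.21 / 0.0002503 = 2013 d
Total t = Σ t_i = 2374 days = 6.499 years.

6.50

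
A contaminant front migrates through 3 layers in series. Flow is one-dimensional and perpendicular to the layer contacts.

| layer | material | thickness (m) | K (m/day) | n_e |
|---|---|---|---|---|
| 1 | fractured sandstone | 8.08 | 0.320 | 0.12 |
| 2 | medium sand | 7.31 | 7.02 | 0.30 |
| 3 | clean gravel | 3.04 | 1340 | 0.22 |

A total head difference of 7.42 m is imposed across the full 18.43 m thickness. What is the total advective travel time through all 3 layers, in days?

With flow normal to the layers, continuity requires the same specific discharge q through every layer.
Σ(b_i/K_i) = 8.08/0.320 + 7.31/7.02 + 3.04/1340 = 26.29 d.
q = Δh / Σ(b_i/K_i) = 7.42 / 26.29 = 0.2822 m/day.
In each layer the seepage velocity is v_i = q/n_i, so the layer transit time is t_i = b_i·n_i / q:
  layer 1 (fractured sandstone): t_1 = 8.08 × 0.12 / 0.2822 = 3.436 d
  layer 2 (medium sand): t_2 = 7.31 × 0.30 / 0.2822 = 7.771 d
  layer 3 (clean gravel): t_3 = 3.04 × 0.22 / 0.2822 = 2.370 d
Total t = Σ t_i = 13.58 days.

13.6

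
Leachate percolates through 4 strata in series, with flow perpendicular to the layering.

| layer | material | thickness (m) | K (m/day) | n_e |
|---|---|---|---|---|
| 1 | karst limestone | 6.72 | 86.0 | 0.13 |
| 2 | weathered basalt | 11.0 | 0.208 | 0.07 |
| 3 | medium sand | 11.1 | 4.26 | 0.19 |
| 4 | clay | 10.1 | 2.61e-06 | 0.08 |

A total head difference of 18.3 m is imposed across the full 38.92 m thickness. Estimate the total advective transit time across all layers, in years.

2640

With flow normal to the layers, continuity requires the same specific discharge q through every layer.
Σ(b_i/K_i) = 6.72/86.0 + 11.0/0.208 + 11.1/4.26 + 10.1/2.61e-06 = 3.870e+06 d.
q = Δh / Σ(b_i/K_i) = 18.3 / 3.870e+06 = 4.729e-06 m/day.
In each layer the seepage velocity is v_i = q/n_i, so the layer transit time is t_i = b_i·n_i / q:
  layer 1 (karst limestone): t_1 = 6.72 × 0.13 / 4.729e-06 = 1.847e+05 d
  layer 2 (weathered basalt): t_2 = 11.0 × 0.07 / 4.729e-06 = 1.628e+05 d
  layer 3 (medium sand): t_3 = 11.1 × 0.19 / 4.729e-06 = 4.460e+05 d
  layer 4 (clay): t_4 = 10.1 × 0.08 / 4.729e-06 = 1.709e+05 d
Total t = Σ t_i = 9.644e+05 days = 2640 years.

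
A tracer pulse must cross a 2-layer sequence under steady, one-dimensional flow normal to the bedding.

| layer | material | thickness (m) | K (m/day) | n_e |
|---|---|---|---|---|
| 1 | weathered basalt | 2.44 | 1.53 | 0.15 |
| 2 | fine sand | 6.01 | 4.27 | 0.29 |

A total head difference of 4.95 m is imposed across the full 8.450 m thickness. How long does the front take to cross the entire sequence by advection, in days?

1.28

With flow normal to the layers, continuity requires the same specific discharge q through every layer.
Σ(b_i/K_i) = 2.44/1.53 + 6.01/4.27 = 3.002 d.
q = Δh / Σ(b_i/K_i) = 4.95 / 3.002 = 1.649 m/day.
In each layer the seepage velocity is v_i = q/n_i, so the layer transit time is t_i = b_i·n_i / q:
  layer 1 (weathered basalt): t_1 = 2.44 × 0.15 / 1.649 = 0.2220 d
  layer 2 (fine sand): t_2 = 6.01 × 0.29 / 1.649 = 1.057 d
Total t = Σ t_i = 1.279 days.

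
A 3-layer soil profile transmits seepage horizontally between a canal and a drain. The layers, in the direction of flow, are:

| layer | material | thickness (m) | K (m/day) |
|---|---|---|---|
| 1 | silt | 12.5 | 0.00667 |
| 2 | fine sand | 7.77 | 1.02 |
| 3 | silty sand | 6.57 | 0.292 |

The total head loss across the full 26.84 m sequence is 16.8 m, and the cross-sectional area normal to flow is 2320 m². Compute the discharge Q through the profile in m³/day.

20.5

Flow is perpendicular to layering, so the layers act in series and the equivalent K is the thickness-weighted harmonic mean.
Total thickness L = 12.5 + 7.77 + 6.57 = 26.84 m.
Σ(b_i/K_i) = 12.5/0.00667 + 7.77/1.02 + 6.57/0.292 = 1904 d.
K_eq = L / Σ(b_i/K_i) = 26.84 / 1904 = 0.01410 m/day.
Q = K_eq · A · (Δh/L) = 0.01410 × 2320 × (16.8/26.84) = 20.47 m³/day.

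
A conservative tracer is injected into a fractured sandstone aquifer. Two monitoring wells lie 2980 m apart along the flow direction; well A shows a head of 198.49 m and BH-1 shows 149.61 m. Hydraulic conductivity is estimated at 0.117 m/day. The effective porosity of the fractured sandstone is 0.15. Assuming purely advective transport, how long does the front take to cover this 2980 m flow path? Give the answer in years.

Hydraulic gradient i = (198.49 − 149.61) / 2980 = 48.88 / 2980 = 0.01640.
Darcy flux q = K · i = 0.1170 × 0.01640 = 0.001919 m/day.
Seepage velocity v = q / n_e = 0.001919 / 0.15 = 0.01279 m/day.
Travel time t = L / v = 2980 / 0.01279 = 2.329e+05 days = 637.7 years.

638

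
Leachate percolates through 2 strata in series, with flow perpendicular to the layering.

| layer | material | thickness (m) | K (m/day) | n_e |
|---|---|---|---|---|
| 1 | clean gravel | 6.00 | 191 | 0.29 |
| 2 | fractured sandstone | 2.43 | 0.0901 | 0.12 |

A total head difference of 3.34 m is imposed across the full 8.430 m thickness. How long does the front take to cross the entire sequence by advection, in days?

16.4

With flow normal to the layers, continuity requires the same specific discharge q through every layer.
Σ(b_i/K_i) = 6.00/191 + 2.43/0.0901 = 27.00 d.
q = Δh / Σ(b_i/K_i) = 3.34 / 27.00 = 0.1237 m/day.
In each layer the seepage velocity is v_i = q/n_i, so the layer transit time is t_i = b_i·n_i / q:
  layer 1 (clean gravel): t_1 = 6.00 × 0.29 / 0.1237 = 14.07 d
  layer 2 (fractured sandstone): t_2 = 2.43 × 0.12 / 0.1237 = 2.357 d
Total t = Σ t_i = 16.42 days.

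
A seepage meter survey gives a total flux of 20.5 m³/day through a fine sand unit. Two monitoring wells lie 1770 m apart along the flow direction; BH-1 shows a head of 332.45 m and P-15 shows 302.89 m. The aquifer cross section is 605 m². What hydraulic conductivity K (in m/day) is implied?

Hydraulic gradient i = (332.45 − 302.89) / 1770 = 29.56 / 1770 = 0.01670.
From Q = K·A·i, K = Q / (A·i) = 20.5 / (605.0 × 0.01670) = 2.029 m/day.

2.03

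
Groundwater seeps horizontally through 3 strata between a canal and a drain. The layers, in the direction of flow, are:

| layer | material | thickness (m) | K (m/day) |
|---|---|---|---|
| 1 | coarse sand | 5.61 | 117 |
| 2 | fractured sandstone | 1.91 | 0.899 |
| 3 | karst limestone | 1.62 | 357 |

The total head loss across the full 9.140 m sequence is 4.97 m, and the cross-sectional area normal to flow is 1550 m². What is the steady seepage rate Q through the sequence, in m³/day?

Flow is perpendicular to layering, so the layers act in series and the equivalent K is the thickness-weighted harmonic mean.
Total thickness L = 5.61 + 1.91 + 1.62 = 9.140 m.
Σ(b_i/K_i) = 5.61/117 + 1.91/0.899 + 1.62/357 = 2.177 d.
K_eq = L / Σ(b_i/K_i) = 9.140 / 2.177 = 4.198 m/day.
Q = K_eq · A · (Δh/L) = 4.198 × 1550 × (4.97/9.140) = 3538 m³/day.

3540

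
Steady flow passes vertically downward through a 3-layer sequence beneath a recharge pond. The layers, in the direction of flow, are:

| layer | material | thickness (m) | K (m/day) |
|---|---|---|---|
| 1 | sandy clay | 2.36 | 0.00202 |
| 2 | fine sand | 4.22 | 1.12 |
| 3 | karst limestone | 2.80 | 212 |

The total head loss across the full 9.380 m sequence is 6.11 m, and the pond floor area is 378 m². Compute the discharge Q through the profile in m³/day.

1.97

Flow is perpendicular to layering, so the layers act in series and the equivalent K is the thickness-weighted harmonic mean.
Total thickness L = 2.36 + 4.22 + 2.80 = 9.380 m.
Σ(b_i/K_i) = 2.36/0.00202 + 4.22/1.12 + 2.80/212 = 1172 d.
K_eq = L / Σ(b_i/K_i) = 9.380 / 1172 = 0.008003 m/day.
Q = K_eq · A · (Δh/L) = 0.008003 × 378 × (6.11/9.380) = 1.970 m³/day.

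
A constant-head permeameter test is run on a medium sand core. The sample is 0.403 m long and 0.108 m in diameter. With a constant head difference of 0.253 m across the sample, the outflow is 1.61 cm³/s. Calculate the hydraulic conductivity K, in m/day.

24.2

Cross-sectional area A = π·(d/2)² = π × (0.108/2)² = 0.009161 m².
Convert discharge: 1.61 cm³/s = 1.610e-06 m³/s.
Darcy's law rearranged: K = Q·L / (A·Δh) = 1.610e-06 × 0.403 / (0.009161 × 0.253) = 0.0002799 m/s = 24.19 m/day.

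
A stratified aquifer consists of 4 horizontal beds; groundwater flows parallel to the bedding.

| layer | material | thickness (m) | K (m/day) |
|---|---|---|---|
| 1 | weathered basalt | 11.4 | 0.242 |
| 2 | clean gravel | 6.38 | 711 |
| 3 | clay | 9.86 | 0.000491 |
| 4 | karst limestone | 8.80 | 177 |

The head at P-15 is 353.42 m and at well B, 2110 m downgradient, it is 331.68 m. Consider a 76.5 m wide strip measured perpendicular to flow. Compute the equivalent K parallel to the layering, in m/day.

Flow is parallel to layering, so each bed carries its own Darcy discharge and the transmissivities add.
Σ(K_i·b_i) = 0.242×11.4 + 711×6.38 + 0.000491×9.86 + 177×8.80 = 6097 m²/day.
Total thickness b = 36.44 m, so K_eq = Σ(K_i·b_i)/b = 167.3 m/day.

167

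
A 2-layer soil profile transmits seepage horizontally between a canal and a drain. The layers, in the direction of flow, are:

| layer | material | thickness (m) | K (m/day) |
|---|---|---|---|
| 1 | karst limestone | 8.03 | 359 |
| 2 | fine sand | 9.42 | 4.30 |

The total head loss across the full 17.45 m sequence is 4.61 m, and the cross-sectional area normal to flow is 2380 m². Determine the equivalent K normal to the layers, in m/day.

Flow is perpendicular to layering, so the layers act in series and the equivalent K is the thickness-weighted harmonic mean.
Total thickness L = 8.03 + 9.42 = 17.45 m.
Σ(b_i/K_i) = 8.03/359 + 9.42/4.30 = 2.213 d.
K_eq = L / Σ(b_i/K_i) = 17.45 / 2.213 = 7.885 m/day.

7.88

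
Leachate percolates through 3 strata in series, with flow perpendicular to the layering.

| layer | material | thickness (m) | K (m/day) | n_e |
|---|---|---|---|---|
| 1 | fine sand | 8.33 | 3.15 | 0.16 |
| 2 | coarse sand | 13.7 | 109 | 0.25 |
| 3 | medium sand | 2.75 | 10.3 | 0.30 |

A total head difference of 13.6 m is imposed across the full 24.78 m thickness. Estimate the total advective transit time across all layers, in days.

With flow normal to the layers, continuity requires the same specific discharge q through every layer.
Σ(b_i/K_i) = 8.33/3.15 + 13.7/109 + 2.75/10.3 = 3.037 d.
q = Δh / Σ(b_i/K_i) = 13.6 / 3.037 = 4.478 m/day.
In each layer the seepage velocity is v_i = q/n_i, so the layer transit time is t_i = b_i·n_i / q:
  layer 1 (fine sand): t_1 = 8.33 × 0.16 / 4.478 = 0.2976 d
  layer 2 (coarse sand): t_2 = 13.7 × 0.25 / 4.478 = 0.7649 d
  layer 3 (medium sand): t_3 = 2.75 × 0.30 / 4.478 = 0.1842 d
Total t = Σ t_i = 1.247 days.

1.25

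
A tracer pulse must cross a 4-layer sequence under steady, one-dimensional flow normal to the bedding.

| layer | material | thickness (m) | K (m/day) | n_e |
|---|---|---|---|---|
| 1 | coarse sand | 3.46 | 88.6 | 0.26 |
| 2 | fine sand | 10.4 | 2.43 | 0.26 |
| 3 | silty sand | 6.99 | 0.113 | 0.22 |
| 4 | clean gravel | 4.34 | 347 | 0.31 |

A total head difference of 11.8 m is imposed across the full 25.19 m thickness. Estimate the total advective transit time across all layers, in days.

With flow normal to the layers, continuity requires the same specific discharge q through every layer.
Σ(b_i/K_i) = 3.46/88.6 + 10.4/2.43 + 6.99/0.113 + 4.34/347 = 66.19 d.
q = Δh / Σ(b_i/K_i) = 11.8 / 66.19 = 0.1783 m/day.
In each layer the seepage velocity is v_i = q/n_i, so the layer transit time is t_i = b_i·n_i / q:
  layer 1 (coarse sand): t_1 = 3.46 × 0.26 / 0.1783 = 5.046 d
  layer 2 (fine sand): t_2 = 10.4 × 0.26 / 0.1783 = 15.17 d
  layer 3 (silty sand): t_3 = 6.99 × 0.22 / 0.1783 = 8.626 d
  layer 4 (clean gravel): t_4 = 4.34 × 0.31 / 0.1783 = 7.547 d
Total t = Σ t_i = 36.39 days.

36.4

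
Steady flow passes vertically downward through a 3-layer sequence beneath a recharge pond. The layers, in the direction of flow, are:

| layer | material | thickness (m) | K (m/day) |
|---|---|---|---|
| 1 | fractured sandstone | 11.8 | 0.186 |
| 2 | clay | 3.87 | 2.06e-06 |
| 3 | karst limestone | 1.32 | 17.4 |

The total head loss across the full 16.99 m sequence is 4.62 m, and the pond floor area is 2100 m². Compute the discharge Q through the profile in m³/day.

Flow is perpendicular to layering, so the layers act in series and the equivalent K is the thickness-weighted harmonic mean.
Total thickness L = 11.8 + 3.87 + 1.32 = 16.99 m.
Σ(b_i/K_i) = 11.8/0.186 + 3.87/2.06e-06 + 1.32/17.4 = 1.879e+06 d.
K_eq = L / Σ(b_i/K_i) = 16.99 / 1.879e+06 = 9.043e-06 m/day.
Q = K_eq · A · (Δh/L) = 9.043e-06 × 2100 × (4.62/16.99) = 0.005164 m³/day.

0.00516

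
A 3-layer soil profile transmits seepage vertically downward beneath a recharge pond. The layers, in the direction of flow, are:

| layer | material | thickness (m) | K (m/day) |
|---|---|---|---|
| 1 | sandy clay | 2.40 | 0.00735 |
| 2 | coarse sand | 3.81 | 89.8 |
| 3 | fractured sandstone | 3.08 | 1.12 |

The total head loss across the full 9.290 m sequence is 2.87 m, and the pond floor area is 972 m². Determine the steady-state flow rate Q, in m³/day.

8.47

Flow is perpendicular to layering, so the layers act in series and the equivalent K is the thickness-weighted harmonic mean.
Total thickness L = 2.40 + 3.81 + 3.08 = 9.290 m.
Σ(b_i/K_i) = 2.40/0.00735 + 3.81/89.8 + 3.08/1.12 = 329.3 d.
K_eq = L / Σ(b_i/K_i) = 9.290 / 329.3 = 0.02821 m/day.
Q = K_eq · A · (Δh/L) = 0.02821 × 972 × (2.87/9.290) = 8.471 m³/day.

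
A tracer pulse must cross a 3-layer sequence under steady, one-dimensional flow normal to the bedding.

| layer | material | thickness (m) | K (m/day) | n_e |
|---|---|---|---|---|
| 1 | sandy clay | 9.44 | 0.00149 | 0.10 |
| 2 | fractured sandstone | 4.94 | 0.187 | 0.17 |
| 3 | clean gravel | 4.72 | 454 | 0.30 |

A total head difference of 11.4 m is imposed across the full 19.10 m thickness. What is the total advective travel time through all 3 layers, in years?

4.89

With flow normal to the layers, continuity requires the same specific discharge q through every layer.
Σ(b_i/K_i) = 9.44/0.00149 + 4.94/0.187 + 4.72/454 = 6362 d.
q = Δh / Σ(b_i/K_i) = 11.4 / 6362 = 0.001792 m/day.
In each layer the seepage velocity is v_i = q/n_i, so the layer transit time is t_i = b_i·n_i / q:
  layer 1 (sandy clay): t_1 = 9.44 × 0.10 / 0.001792 = 526.8 d
  layer 2 (fractured sandstone): t_2 = 4.94 × 0.17 / 0.001792 = 468.7 d
  layer 3 (clean gravel): t_3 = 4.72 × 0.30 / 0.001792 = 790.2 d
Total t = Σ t_i = 1786 days = 4.889 years.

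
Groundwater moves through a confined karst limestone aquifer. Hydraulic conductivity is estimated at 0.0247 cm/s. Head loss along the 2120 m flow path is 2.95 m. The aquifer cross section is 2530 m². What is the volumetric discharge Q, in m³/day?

Convert K: 0.0247 cm/s × 864 = 21.34 m/day.
Hydraulic gradient i = Δh / L = 2.95 / 2120 = 0.001392.
Darcy's law: Q = K · A · i = 21.34 × 2530 × 0.001392 = 75.13 m³/day.

75.1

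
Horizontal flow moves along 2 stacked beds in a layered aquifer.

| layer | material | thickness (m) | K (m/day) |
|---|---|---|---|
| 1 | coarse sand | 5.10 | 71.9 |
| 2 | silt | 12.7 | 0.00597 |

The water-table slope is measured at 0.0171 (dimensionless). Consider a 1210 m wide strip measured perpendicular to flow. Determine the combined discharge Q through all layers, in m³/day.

7590

Flow is parallel to layering, so each bed carries its own Darcy discharge and the transmissivities add.
Σ(K_i·b_i) = 71.9×5.10 + 0.00597×12.7 = 366.8 m²/day.
Hydraulic gradient i = 0.0171.
Q = Σ(K_i·b_i) · W · i = 366.8 × 1210 × 0.01710 = 7589 m³/day.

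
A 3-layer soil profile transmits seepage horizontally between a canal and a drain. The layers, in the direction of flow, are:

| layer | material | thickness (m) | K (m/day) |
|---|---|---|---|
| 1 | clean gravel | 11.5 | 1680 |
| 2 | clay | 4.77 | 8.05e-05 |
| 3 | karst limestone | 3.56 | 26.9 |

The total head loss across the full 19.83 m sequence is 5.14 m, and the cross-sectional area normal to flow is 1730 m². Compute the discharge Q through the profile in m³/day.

0.150

Flow is perpendicular to layering, so the layers act in series and the equivalent K is the thickness-weighted harmonic mean.
Total thickness L = 11.5 + 4.77 + 3.56 = 19.83 m.
Σ(b_i/K_i) = 11.5/1680 + 4.77/8.05e-05 + 3.56/26.9 = 59255 d.
K_eq = L / Σ(b_i/K_i) = 19.83 / 59255 = 0.0003347 m/day.
Q = K_eq · A · (Δh/L) = 0.0003347 × 1730 × (5.14/19.83) = 0.1501 m³/day.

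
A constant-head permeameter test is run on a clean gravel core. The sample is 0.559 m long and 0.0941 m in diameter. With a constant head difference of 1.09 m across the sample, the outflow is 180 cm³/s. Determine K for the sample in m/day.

1150

Cross-sectional area A = π·(d/2)² = π × (0.0941/2)² = 0.006955 m².
Convert discharge: 180 cm³/s = 0.0001800 m³/s.
Darcy's law rearranged: K = Q·L / (A·Δh) = 0.0001800 × 0.559 / (0.006955 × 1.09) = 0.01327 m/s = 1147 m/day.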